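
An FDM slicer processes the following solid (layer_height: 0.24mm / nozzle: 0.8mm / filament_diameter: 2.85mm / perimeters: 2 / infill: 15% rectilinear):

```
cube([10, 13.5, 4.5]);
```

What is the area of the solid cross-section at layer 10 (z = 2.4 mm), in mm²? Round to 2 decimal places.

135.00 mm²

At z = 2.4 mm: the 10×13.5 cube contributes its full rectangle (area 135.00 mm²). Overall, the cross-section is a single solid region. Net area = 135.00 mm².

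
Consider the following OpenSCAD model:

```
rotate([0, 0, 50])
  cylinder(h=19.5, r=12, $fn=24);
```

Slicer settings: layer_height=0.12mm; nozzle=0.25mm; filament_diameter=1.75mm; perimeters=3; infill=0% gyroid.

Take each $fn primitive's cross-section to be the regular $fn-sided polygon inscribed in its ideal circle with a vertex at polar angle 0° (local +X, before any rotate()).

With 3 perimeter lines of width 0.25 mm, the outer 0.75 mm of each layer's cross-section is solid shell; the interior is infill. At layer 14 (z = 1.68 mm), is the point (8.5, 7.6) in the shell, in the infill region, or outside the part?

At z = 1.68 mm: the cylinder: section is a regular 24-gon, circumradius r=12; (whole slice rotated 50° about Z — lengths, areas and connectivity unchanged). Overall, the cross-section is a single solid region. Undo the 50° rotation: the query point maps to (11.286, -1.626) in the un-rotated model frame. The nearest boundary edge runs (11.59, -3.11)→(12.00, 0.00); distance from the point to it = 0.50 mm. The point is inside the cross-section, 0.50 mm from the nearest boundary — within the 0.75 mm shell band (3 × 0.25).

shell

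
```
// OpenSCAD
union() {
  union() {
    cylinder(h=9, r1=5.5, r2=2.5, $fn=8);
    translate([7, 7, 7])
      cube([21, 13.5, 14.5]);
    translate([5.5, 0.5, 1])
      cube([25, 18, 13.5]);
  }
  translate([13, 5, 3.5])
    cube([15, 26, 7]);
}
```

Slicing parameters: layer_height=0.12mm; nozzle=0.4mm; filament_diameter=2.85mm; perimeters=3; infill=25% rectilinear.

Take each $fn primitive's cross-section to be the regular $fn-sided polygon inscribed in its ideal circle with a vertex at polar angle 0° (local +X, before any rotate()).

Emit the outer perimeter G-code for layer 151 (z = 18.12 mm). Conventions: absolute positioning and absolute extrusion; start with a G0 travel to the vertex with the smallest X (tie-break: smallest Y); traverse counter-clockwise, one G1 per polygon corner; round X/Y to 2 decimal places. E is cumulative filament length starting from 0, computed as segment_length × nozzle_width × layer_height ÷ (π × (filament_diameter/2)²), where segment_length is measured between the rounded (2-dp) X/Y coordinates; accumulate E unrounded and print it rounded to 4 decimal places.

At z = 18.12 mm: the cone is not intersected at this z (z outside [0, 9]); the cube at (7, 7) (footprint 21×13.5) is included at this height; the cube at (5.5, 0.5) does not reach this height (z outside [1, 14.5]); Taking the union: only the 21×13.5 cube at (7, 7) is present, so the union is just that shape — 1 connected region; the cube at (13, 5) does not reach this height (z outside [3.5, 10.5]); Combining (union): only that combined region is present, so the union is just that shape — 1 connected region. The outline is a single polygon with 4 vertices. Extrusion per mm of travel: 0.4 × 0.12 / (π × 1.425²) = 0.007524. Accumulating E over each segment gives final E = 0.5192.

G0 X7.00 Y7.00 Z18.12
G1 X28.00 Y7.00 E0.1580
G1 X28.00 Y20.50 E0.2596
G1 X7.00 Y20.50 E0.4176
G1 X7.00 Y7.00 E0.5192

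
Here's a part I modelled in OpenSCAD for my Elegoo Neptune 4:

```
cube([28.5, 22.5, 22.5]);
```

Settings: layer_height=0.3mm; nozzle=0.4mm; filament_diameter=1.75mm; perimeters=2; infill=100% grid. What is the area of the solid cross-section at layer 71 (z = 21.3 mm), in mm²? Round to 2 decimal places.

At z = 21.3 mm: the cube (footprint 28.5×22.5) is included at this height (area 641.25 mm²). Overall, the cross-section is a single solid region. Net area = 641.25 mm².

641.25 mm²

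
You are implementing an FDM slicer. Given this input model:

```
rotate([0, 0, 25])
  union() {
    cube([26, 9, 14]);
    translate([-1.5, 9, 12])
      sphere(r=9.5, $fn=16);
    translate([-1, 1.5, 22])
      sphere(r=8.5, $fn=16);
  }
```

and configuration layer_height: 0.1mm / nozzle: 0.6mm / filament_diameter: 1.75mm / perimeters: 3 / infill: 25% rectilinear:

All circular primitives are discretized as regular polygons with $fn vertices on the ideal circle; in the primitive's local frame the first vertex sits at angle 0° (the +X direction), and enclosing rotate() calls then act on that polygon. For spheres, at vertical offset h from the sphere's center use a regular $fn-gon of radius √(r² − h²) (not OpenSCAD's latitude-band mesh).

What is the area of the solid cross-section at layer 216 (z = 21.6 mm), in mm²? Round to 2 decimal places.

220.70 mm²

At z = 21.6 mm: the cube does not reach this height (z outside [0, 14]); the sphere at (-1.5, 9) is absent (|z−center|=9.600 > r=9.5); the r=8.5 sphere at (-1, 1.5) slices to a regular 16-gon of circumradius 8.491 (√(r²−h²) with h=0.4 from center) (area = (16/2)·8.491²·sin(360°/16) = 220.70 mm²); Taking the union: only the r=8.5 sphere at (-1, 1.5) is present, so the union is just that shape — area = 220.70 mm²; (whole slice rotated 25° about Z — lengths, areas and connectivity unchanged). Overall, the cross-section is a single solid region. Net area = 220.70 mm².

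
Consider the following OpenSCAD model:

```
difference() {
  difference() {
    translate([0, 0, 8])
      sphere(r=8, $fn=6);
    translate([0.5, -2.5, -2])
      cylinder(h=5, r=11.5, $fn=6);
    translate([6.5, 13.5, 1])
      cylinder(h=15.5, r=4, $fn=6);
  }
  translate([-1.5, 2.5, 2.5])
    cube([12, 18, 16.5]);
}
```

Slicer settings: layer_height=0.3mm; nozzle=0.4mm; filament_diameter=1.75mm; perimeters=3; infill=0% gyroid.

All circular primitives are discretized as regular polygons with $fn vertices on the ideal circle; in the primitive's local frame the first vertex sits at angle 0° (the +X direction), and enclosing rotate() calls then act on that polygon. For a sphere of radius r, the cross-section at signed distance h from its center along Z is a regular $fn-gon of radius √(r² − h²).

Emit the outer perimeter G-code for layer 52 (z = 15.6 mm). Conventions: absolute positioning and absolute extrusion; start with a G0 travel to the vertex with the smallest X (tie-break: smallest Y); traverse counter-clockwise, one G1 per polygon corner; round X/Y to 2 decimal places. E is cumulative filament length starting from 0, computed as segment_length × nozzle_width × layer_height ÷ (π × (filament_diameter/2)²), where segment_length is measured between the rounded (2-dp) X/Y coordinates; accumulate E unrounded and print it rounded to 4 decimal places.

G0 X-2.50 Y0.00 Z15.60
G1 X-1.25 Y-2.16 E0.1245
G1 X1.25 Y-2.16 E0.2492
G1 X2.50 Y0.00 E0.3737
G1 X1.25 Y2.16 E0.4982
G1 X-1.25 Y2.16 E0.6230
G1 X-2.50 Y0.00 E0.7475

At z = 15.6 mm: the r=8 sphere slices to a regular 6-gon of circumradius 2.498 (√(r²−h²) with h=7.6 from center); the cylinder at (0.5, -2.5) does not reach this height (z outside [-2, 3]); the r=4 cylinder at (6.5, 13.5) gives a regular 6-gon of circumradius 4 (constant along its height); After the difference (first − rest): starting from the r=8 sphere, the r=4 cylinder at (6.5, 13.5) misses the remaining region (no effect) — 1 connected region; the cube at (-1.5, 2.5) is present — its section is the full 12×18 rectangle; Subtracting the remaining from the first: starting from that combined region, the 12×18 cube at (-1.5, 2.5) misses the remaining region (no effect) — 1 connected region. The outline is a single polygon with 6 vertices. Extrusion per mm of travel: 0.4 × 0.3 / (π × 0.875²) = 0.049890. Accumulating E over each segment gives final E = 0.7475.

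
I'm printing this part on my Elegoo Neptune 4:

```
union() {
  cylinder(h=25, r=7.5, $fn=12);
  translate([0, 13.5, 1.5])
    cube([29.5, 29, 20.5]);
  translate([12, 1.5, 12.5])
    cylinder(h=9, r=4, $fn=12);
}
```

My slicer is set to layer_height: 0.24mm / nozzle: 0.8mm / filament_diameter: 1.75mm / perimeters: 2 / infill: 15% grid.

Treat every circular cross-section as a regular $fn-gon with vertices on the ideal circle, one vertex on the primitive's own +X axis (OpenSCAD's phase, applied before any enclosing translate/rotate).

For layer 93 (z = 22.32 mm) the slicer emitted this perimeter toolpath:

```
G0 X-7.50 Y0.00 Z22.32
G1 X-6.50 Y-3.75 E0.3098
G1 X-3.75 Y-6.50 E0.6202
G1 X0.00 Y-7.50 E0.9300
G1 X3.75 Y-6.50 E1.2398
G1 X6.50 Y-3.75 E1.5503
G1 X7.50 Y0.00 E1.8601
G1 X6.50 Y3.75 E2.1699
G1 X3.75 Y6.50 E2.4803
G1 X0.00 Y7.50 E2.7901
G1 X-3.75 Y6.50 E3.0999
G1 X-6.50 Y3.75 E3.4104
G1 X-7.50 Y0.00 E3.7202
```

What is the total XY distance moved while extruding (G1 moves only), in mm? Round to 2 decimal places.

Sum the Euclidean lengths of each G1 segment: total = 46.60 mm.

46.60 mm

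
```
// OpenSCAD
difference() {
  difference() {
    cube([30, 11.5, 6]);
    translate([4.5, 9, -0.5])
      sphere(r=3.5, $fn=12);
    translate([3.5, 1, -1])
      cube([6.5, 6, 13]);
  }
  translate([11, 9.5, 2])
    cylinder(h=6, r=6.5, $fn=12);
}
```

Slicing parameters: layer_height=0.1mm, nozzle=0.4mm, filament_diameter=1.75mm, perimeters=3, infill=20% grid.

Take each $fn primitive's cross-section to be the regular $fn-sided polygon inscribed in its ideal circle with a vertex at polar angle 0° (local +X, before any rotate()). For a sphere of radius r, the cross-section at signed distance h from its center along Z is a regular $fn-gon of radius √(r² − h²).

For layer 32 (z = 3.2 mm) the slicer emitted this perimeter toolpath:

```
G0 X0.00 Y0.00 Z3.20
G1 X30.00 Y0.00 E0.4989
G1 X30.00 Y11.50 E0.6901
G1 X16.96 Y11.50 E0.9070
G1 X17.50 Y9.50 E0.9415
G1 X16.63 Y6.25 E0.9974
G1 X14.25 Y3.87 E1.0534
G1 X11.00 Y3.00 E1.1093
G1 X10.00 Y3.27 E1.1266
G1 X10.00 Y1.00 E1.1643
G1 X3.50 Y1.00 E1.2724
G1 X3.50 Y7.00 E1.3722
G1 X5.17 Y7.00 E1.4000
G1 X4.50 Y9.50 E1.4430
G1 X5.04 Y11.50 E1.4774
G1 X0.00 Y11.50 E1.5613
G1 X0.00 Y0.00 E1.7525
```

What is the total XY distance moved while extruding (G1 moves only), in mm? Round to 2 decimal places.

Sum the Euclidean lengths of each G1 segment: total = 105.38 mm.

105.38 mm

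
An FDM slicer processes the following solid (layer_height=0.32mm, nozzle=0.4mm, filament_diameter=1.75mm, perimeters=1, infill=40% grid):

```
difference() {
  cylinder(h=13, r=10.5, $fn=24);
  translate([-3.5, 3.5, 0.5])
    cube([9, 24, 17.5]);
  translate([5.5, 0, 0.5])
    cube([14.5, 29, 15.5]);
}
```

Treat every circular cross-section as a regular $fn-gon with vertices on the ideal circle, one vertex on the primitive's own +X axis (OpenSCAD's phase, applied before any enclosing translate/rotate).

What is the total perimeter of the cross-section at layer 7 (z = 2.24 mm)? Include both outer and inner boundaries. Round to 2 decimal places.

At z = 2.24 mm: the cylinder: section is a regular 24-gon, circumradius r=10.5 (perimeter = 2·24·10.500·sin(180°/24) = 65.79 mm); the cube at (-3.5, 3.5) is present — its section is the full 9×24 rectangle (perimeter 66.00 mm); the cube at (5.5, 0) is present — its section is the full 14.5×29 rectangle (perimeter 87.00 mm); After the difference (first − rest): starting from the r=10.5 cylinder, the 9×24 cube at (-3.5, 3.5) partially overlaps it — only the 59.01 mm² overlap (of its 216.00 mm²) is removed, clipping the outline; the 14.5×29 cube at (5.5, 0) partially overlaps it — only the 30.95 mm² overlap (of its 420.50 mm²) is removed, clipping the outline — boundary = 69.57 mm. Overall, the cross-section is a single solid region. Total boundary length (outer) = 69.57 mm.

69.57 mm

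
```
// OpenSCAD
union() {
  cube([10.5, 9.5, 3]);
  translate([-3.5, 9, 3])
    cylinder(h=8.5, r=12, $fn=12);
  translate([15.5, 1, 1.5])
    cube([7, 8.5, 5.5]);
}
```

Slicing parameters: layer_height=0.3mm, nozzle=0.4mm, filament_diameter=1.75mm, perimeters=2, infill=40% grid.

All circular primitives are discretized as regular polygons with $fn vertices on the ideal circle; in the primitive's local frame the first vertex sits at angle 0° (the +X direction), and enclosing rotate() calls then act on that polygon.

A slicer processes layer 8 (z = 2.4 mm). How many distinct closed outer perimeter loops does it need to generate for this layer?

2

At z = 2.4 mm: the 10.5×9.5 cube contributes its full rectangle; the cylinder at (-3.5, 9) does not reach this height (z outside [3, 11.5]); the 7×8.5 cube at (15.5, 1) contributes its full rectangle; Taking the union: the 2 present regions are separate (no shared area or edge), so areas and boundary lengths simply add and each stays a separate island — 2 connected regions. The result has 2 disconnected regions.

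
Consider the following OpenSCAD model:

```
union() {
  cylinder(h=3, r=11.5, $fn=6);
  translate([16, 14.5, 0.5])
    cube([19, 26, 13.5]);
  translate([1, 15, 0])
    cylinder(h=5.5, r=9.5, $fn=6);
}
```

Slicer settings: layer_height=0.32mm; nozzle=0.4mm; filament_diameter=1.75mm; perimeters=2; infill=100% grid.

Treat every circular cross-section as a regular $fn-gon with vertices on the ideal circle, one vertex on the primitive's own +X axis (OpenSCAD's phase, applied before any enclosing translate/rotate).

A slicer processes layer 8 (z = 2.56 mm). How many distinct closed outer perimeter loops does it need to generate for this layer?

2

At z = 2.56 mm: the r=11.5 cylinder gives a regular 6-gon of circumradius 11.5 (constant along its height); the cube at (16, 14.5) (footprint 19×26) is included at this height; the r=9.5 cylinder at (1, 15) contributes a regular 6-gon of circumradius 9.5; Merging all regions: the regions partially overlap (shared area 34.67 mm²), so overlapping operands fuse into one piece — 2 connected regions. The result has 2 disconnected regions.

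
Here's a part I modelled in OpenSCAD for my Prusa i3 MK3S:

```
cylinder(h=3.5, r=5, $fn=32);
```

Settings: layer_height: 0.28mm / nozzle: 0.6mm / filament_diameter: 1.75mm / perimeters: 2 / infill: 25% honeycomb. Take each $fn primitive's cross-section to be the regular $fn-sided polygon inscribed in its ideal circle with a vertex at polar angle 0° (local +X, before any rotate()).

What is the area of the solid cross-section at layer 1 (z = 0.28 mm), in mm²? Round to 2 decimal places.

At z = 0.28 mm: the cylinder: section is a regular 32-gon, circumradius r=5 (area = (32/2)·5.000²·sin(360°/32) = 78.04 mm²). Overall, the cross-section is a single solid region. Net area = 78.04 mm².

78.04 mm²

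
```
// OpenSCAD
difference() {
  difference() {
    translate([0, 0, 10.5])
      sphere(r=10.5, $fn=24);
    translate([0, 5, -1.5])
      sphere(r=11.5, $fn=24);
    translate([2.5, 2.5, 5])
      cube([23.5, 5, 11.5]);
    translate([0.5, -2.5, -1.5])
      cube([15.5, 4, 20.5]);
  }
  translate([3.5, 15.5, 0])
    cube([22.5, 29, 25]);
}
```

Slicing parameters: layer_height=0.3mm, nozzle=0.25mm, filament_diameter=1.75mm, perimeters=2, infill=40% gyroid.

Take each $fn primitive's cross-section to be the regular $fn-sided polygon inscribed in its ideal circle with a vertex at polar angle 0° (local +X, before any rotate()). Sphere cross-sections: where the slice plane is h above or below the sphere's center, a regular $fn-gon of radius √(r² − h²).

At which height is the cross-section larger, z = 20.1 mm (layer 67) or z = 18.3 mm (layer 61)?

Layer 67 (z = 20.1): the r=10.5 sphere slices to a regular 24-gon of circumradius 4.253 (√(r²−h²) with h=9.6 from center) (area = (24/2)·4.253²·sin(360°/24) = 56.18 mm²); the sphere at (0, 5) does not reach this height (|z−center|=21.600 > r=11.5); the cube at (2.5, 2.5) is not intersected at this z (z outside [5, 16.5]); the cube at (0.5, -2.5) is not intersected at this z (z outside [-1.5, 19]); Taking the first minus the rest: none of the subtracted shapes is present at this height, so the r=10.5 sphere is unchanged — area = 56.18 mm²; the 22.5×29 cube at (3.5, 15.5) contributes its full rectangle (area 652.50 mm²); Taking the first minus the rest: starting from the result so far (56.18 mm²), the 22.5×29 cube at (3.5, 15.5) misses the remaining region (no effect) — area = 56.18 mm². So its area = 56.18 mm². Layer 61 (z = 18.3): the r=10.5 sphere slices to a regular 24-gon of circumradius 7.029 (√(r²−h²) with h=7.8 from center) (area = (24/2)·7.029²·sin(360°/24) = 153.46 mm²); the sphere at (0, 5) does not reach this height (|z−center|=19.800 > r=11.5); the cube at (2.5, 2.5) is not intersected at this z (z outside [5, 16.5]); the cube at (0.5, -2.5) (footprint 15.5×4) is included at this height (area 62.00 mm²); Taking the first minus the rest: starting from the r=10.5 sphere (153.46 mm²), the 15.5×4 cube at (0.5, -2.5) partially overlaps it — only the 25.49 mm² overlap (of its 62.00 mm²) is removed, clipping the outline — area = 127.97 mm²; the cube at (3.5, 15.5) (footprint 22.5×29) is included at this height (area 652.50 mm²); Taking the first minus the rest: starting from that combined region (127.97 mm²), the 22.5×29 cube at (3.5, 15.5) misses the remaining region (no effect) — area = 127.97 mm². So its area = 127.97 mm². Layer 61 is larger (127.97 vs 56.18 mm²).

layer 61 (z = 18.3 mm)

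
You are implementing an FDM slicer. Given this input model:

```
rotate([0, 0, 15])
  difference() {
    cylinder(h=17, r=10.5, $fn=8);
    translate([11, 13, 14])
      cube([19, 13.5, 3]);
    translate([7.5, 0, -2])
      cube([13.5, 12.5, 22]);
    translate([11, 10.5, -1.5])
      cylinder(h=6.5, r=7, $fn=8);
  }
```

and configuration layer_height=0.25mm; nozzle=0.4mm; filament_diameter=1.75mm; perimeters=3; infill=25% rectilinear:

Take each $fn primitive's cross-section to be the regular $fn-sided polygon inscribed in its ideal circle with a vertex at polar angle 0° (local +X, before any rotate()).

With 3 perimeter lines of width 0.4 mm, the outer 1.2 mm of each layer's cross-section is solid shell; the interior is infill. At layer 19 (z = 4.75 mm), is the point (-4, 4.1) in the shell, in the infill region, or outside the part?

infill

At z = 4.75 mm: the cylinder: section is a regular 8-gon, circumradius r=10.5; the cube at (11, 13) is absent (z outside [14, 17]); the 13.5×12.5 cube at (7.5, 0) contributes its full rectangle; the cylinder at (11, 10.5): section is a regular 8-gon, circumradius r=7; Subtracting the remaining from the first: starting from the r=10.5 cylinder, the 13.5×12.5 cube at (7.5, 0) partially overlaps it — only the 10.86 mm² overlap (of its 168.75 mm²) is removed, clipping the outline; the r=7 cylinder at (11, 10.5) partially overlaps it — only the 5.03 mm² overlap (of its 138.59 mm²) is removed, clipping the outline — 1 connected region; (rotated 15° about Z; rotation is an isometry so areas/perimeters/island counts are preserved). Overall, the cross-section is a single solid region. Undo the 15° rotation: the query point maps to (-2.803, 4.996) in the un-rotated model frame. The nearest boundary edge runs (-7.42, 7.42)→(0.00, 10.50); distance from the point to it = 4.01 mm. The point is inside the cross-section and 4.01 mm from the nearest boundary — more than the 1.2 mm shell width (3 × 0.4), so it's in the infill interior.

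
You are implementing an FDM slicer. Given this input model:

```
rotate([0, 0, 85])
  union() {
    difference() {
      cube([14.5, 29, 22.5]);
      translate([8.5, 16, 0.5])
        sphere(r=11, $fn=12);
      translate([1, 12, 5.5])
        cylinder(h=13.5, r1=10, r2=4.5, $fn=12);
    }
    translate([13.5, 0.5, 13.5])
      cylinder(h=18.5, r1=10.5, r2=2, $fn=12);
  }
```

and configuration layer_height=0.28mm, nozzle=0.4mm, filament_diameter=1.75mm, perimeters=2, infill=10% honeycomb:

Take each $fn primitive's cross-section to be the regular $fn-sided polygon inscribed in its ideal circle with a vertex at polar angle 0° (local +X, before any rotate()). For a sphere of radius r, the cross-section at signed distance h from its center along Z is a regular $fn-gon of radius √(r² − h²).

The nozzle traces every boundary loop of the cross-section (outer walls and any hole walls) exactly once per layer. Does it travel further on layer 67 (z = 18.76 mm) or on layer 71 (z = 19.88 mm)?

layer 67 (z = 18.76 mm)

Layer 67 (z = 18.76): the 14.5×29 cube contributes its full rectangle (perimeter 87.00 mm); the sphere at (8.5, 16) is absent (|z−center|=18.260 > r=11); the cone at (1, 12) (r1=10→r2=4.5) has section circumradius 4.598 here — a regular 12-gon (perimeter = 2·12·4.598·sin(180°/12) = 28.56 mm); After the difference (first − rest): starting from the 14.5×29 cube, the cone at (1, 12) partially overlaps it — only the 40.64 mm² overlap (of its 63.42 mm²) is removed, clipping the outline — boundary = 94.69 mm; the cone at (13.5, 0.5) contributes a regular 12-gon of circumradius 8.083 (interpolated between r1=10.5 and r2=2 at t=0.284) (perimeter = 2·12·8.083·sin(180°/12) = 50.21 mm); Taking the union: the regions partially overlap (shared area 61.46 mm²), so the edge portions inside another operand are dropped and the merged outline is re-measured after clipping — boundary = 113.53 mm; (whole slice rotated 85° about Z — lengths, areas and connectivity unchanged). So its perimeter = 113.53 mm. Layer 71 (z = 19.88): the 14.5×29 cube contributes its full rectangle (perimeter 87.00 mm); the sphere at (8.5, 16) is absent (|z−center|=19.380 > r=11); the cone at (1, 12) does not reach this height (z outside [5.5, 19]); Taking the first minus the rest: none of the subtracted shapes is present at this height, so the 14.5×29 cube is unchanged — boundary = 87.00 mm; the cone at (13.5, 0.5): at t=0.345 of its height the radius interpolates to r₁+(r₂−r₁)t = 7.569, giving a regular 12-gon of that circumradius (perimeter = 2·12·7.569·sin(180°/12) = 47.01 mm); Taking the union: the regions partially overlap (shared area 54.65 mm²), so the edge portions inside another operand are dropped and the merged outline is re-measured after clipping — boundary = 104.47 mm; (whole slice rotated 85° about Z — lengths, areas and connectivity unchanged). So its perimeter = 104.47 mm. Layer 67 is larger (113.53 vs 104.47 mm).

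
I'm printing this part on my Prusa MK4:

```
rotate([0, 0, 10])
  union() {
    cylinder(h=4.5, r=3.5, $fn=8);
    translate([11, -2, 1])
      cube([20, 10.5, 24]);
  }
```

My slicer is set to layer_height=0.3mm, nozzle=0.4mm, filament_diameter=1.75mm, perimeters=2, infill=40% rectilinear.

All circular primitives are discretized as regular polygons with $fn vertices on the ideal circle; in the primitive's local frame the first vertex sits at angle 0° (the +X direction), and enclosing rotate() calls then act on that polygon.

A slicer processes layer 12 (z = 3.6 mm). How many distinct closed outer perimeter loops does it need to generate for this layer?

At z = 3.6 mm: the cylinder: section is a regular 8-gon, circumradius r=3.5; the cube at (11, -2) is present — its section is the full 20×10.5 rectangle; Taking the union: the 2 present regions are separate (no shared area or edge), so areas and boundary lengths simply add and each stays a separate island — 2 connected regions; (rotated 10° about Z; rotation is an isometry so areas/perimeters/island counts are preserved). The result has 2 disconnected regions.

2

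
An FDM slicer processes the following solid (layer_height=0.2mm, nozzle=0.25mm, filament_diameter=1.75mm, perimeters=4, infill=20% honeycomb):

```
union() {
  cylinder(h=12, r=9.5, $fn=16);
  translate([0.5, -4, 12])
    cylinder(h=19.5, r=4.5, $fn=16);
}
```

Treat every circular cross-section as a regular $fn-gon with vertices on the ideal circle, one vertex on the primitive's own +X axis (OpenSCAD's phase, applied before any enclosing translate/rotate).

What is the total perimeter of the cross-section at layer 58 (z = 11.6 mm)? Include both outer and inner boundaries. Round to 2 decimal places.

59.31 mm

At z = 11.6 mm: the r=9.5 cylinder contributes a regular 16-gon of circumradius 9.5 (perimeter = 2·16·9.500·sin(180°/16) = 59.31 mm); the cylinder at (0.5, -4) is absent (z outside [12, 31.5]); Merging all regions: only the r=9.5 cylinder is present, so the union is just that shape — boundary = 59.31 mm. Overall, the cross-section is a single solid region. Total boundary length (outer) = 59.31 mm.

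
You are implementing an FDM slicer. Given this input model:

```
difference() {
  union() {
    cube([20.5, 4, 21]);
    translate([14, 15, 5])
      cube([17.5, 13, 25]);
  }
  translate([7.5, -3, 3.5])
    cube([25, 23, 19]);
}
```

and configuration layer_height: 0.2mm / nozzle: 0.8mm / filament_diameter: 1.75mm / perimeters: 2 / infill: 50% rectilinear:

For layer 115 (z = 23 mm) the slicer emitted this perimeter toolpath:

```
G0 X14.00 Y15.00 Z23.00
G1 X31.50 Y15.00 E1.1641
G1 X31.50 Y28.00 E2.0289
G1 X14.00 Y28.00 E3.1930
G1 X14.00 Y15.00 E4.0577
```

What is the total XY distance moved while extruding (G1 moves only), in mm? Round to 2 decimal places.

Sum the Euclidean lengths of each G1 segment: total = 61.00 mm.

61.00 mm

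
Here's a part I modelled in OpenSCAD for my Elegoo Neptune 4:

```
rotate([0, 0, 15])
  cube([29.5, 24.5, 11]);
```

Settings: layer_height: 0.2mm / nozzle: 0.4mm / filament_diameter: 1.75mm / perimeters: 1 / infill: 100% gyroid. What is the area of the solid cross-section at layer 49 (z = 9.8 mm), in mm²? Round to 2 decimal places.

722.75 mm²

At z = 9.8 mm: the cube is present — its section is the full 29.5×24.5 rectangle (area 722.75 mm²); (whole slice rotated 15° about Z — lengths, areas and connectivity unchanged). Overall, the cross-section is a single solid region. Net area = 722.75 mm².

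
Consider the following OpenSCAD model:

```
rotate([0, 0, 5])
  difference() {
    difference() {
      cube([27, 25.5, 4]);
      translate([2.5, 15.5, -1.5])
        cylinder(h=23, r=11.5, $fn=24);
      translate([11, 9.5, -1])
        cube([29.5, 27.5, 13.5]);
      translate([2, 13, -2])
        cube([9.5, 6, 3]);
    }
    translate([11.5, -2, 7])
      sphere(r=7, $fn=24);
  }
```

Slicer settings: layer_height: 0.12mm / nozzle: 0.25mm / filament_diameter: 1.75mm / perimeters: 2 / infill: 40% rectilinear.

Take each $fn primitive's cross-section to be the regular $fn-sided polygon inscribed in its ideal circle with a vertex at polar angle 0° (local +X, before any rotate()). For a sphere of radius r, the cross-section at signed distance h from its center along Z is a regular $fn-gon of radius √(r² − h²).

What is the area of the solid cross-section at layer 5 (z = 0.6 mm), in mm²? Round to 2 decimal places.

At z = 0.6 mm: the cube (footprint 27×25.5) is included at this height (area 688.50 mm²); the r=11.5 cylinder at (2.5, 15.5) gives a regular 24-gon of circumradius 11.5 (constant along its height) (area = (24/2)·11.500²·sin(360°/24) = 410.75 mm²); the cube at (11, 9.5) is present — its section is the full 29.5×27.5 rectangle (area 811.25 mm²); the 9.5×6 cube at (2, 13) contributes its full rectangle (area 57.00 mm²); After the difference (first − rest): starting from the 27×25.5 cube (688.50 mm²), the r=11.5 cylinder at (2.5, 15.5) partially overlaps it — only the 253.35 mm² overlap (of its 410.75 mm²) is removed, clipping the outline; the 29.5×27.5 cube at (11, 9.5) partially overlaps it — only the 226.30 mm² overlap (of its 811.25 mm²) is removed, clipping the outline; the 9.5×6 cube at (2, 13) misses the remaining region (no effect) — area = 208.85 mm²; the r=7 sphere at (11.5, -2) contributes a regular 24-gon of circumradius √(7²−6.4²) = 2.835 (area = (24/2)·2.835²·sin(360°/24) = 24.97 mm²); Taking the first minus the rest: starting from the result so far (208.85 mm²), the r=7 sphere at (11.5, -2) partially overlaps it — only the 2.24 mm² overlap (of its 24.97 mm²) is removed, clipping the outline — area = 206.61 mm²; (whole slice rotated 5° about Z — lengths, areas and connectivity unchanged). Overall, the cross-section has 2 separate islands. Net area = 206.61 mm².

206.61 mm²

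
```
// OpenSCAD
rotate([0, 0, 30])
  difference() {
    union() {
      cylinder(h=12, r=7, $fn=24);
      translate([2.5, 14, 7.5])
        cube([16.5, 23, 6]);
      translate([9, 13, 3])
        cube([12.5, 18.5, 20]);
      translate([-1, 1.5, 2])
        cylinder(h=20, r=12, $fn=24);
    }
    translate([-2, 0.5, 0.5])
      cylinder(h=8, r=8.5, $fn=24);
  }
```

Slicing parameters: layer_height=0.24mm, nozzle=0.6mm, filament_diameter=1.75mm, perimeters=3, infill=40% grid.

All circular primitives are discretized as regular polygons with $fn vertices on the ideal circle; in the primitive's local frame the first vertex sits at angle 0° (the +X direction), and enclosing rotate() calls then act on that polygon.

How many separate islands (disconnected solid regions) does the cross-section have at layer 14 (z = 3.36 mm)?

At z = 3.36 mm: the r=7 cylinder contributes a regular 24-gon of circumradius 7; the cube at (2.5, 14) is absent (z outside [7.5, 13.5]); the cube at (9, 13) is present — its section is the full 12.5×18.5 rectangle; the cylinder at (-1, 1.5): section is a regular 24-gon, circumradius r=12; Combining (union): the regions partially overlap (shared area 152.19 mm²), so overlapping operands fuse into one piece — 2 connected regions; the r=8.5 cylinder at (-2, 0.5) gives a regular 24-gon of circumradius 8.5 (constant along its height); After the difference (first − rest): starting from that combined region, the r=8.5 cylinder at (-2, 0.5) lies wholly inside it (removes its full 224.40 mm² and its 53.25 mm outline becomes a hole wall) — 2 connected regions with 1 hole; (rotated 30° about Z; rotation is an isometry so areas/perimeters/island counts are preserved). Overall, the cross-section has 2 separate islands and 1 hole. Island count = 2.

2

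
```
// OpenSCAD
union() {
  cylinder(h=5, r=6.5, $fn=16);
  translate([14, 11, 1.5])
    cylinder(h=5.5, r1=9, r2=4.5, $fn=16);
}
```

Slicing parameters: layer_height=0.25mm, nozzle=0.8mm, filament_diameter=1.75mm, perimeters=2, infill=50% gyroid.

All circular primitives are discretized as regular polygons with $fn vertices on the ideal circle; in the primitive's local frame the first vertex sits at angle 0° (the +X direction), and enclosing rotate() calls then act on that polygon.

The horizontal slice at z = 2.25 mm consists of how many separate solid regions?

2

At z = 2.25 mm: the cylinder: section is a regular 16-gon, circumradius r=6.5; the cone at (14, 11) contributes a regular 16-gon of circumradius 8.386 (interpolated between r1=9 and r2=4.5 at t=0.136); Merging all regions: the 2 present regions are separate (no shared area or edge), so areas and boundary lengths simply add and each stays a separate island — 2 connected regions. The result has 2 disconnected regions.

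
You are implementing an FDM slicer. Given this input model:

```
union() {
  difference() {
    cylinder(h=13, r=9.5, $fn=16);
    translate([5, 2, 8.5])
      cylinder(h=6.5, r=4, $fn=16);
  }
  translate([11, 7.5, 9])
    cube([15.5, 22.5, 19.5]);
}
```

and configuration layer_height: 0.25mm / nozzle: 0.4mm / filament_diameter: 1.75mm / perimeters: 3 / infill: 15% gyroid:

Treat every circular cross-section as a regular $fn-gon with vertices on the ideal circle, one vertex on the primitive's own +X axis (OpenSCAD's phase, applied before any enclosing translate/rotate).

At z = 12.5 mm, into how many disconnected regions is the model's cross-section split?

At z = 12.5 mm: the r=9.5 cylinder gives a regular 16-gon of circumradius 9.5 (constant along its height); the cylinder at (5, 2): section is a regular 16-gon, circumradius r=4; After the difference (first − rest): starting from the r=9.5 cylinder, the r=4 cylinder at (5, 2) lies wholly inside it (removes its full 48.98 mm² and its 24.97 mm outline becomes a hole wall) — 1 connected region with 1 hole; the cube at (11, 7.5) (footprint 15.5×22.5) is included at this height; Merging all regions: the 2 present regions are separate (no shared area or edge), so areas and boundary lengths simply add and each stays a separate island — 2 connected regions with 1 hole. The result has 2 disconnected regions.

2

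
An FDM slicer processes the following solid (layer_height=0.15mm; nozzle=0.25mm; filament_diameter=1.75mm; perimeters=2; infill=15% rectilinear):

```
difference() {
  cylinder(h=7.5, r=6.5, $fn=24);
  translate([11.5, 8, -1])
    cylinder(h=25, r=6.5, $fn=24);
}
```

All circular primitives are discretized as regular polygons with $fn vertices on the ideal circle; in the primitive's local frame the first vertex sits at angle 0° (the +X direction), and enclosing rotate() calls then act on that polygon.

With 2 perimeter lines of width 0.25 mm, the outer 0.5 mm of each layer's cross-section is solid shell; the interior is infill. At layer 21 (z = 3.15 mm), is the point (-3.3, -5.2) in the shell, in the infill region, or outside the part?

At z = 3.15 mm: the r=6.5 cylinder contributes a regular 24-gon of circumradius 6.5; the r=6.5 cylinder at (11.5, 8) gives a regular 24-gon of circumradius 6.5 (constant along its height); Taking the first minus the rest: starting from the r=6.5 cylinder, the r=6.5 cylinder at (11.5, 8) misses the remaining region (no effect) — 1 connected region. Overall, the cross-section is a single solid region. The nearest boundary edge runs (-3.25, -5.63)→(-4.60, -4.60); distance from the point to it = 0.31 mm. The point is inside the cross-section, 0.31 mm from the nearest boundary — within the 0.5 mm shell band (2 × 0.25).

shell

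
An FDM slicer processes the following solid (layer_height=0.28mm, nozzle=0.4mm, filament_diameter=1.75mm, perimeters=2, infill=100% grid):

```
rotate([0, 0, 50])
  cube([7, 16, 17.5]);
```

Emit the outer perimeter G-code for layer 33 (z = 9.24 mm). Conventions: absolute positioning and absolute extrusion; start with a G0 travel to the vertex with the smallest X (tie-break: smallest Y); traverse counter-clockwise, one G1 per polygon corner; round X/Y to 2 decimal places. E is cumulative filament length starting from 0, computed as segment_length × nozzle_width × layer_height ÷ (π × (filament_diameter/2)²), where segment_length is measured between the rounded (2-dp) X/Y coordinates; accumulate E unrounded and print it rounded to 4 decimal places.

At z = 9.24 mm: the 7×16 cube contributes its full rectangle; (whole slice rotated 50° about Z — lengths, areas and connectivity unchanged). The outline is a single polygon with 4 vertices. Extrusion per mm of travel: 0.4 × 0.28 / (π × 0.875²) = 0.046564. Accumulating E over each segment gives final E = 2.1424.

G0 X-12.26 Y10.28 Z9.24
G1 X0.00 Y0.00 E0.7450
G1 X4.50 Y5.36 E1.0709
G1 X-7.76 Y15.65 E1.8162
G1 X-12.26 Y10.28 E2.1424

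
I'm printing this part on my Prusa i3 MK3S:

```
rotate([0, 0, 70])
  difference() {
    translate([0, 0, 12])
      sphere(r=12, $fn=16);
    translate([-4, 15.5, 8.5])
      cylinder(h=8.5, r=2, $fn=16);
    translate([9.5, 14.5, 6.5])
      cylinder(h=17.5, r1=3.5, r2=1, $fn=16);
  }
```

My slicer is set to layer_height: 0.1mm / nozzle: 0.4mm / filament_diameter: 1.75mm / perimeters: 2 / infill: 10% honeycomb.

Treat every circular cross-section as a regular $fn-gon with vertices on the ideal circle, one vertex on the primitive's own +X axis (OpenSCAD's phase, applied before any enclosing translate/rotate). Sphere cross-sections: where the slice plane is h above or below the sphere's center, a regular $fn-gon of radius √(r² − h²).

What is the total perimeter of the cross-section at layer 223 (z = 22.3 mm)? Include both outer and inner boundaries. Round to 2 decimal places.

38.44 mm

At z = 22.3 mm: the r=12 sphere slices to a regular 16-gon of circumradius 6.157 (√(r²−h²) with h=10.3 from center) (perimeter = 2·16·6.157·sin(180°/16) = 38.44 mm); the cylinder at (-4, 15.5) is absent (z outside [8.5, 17]); the cone at (9.5, 14.5): at t=0.903 of its height the radius interpolates to r₁+(r₂−r₁)t = 1.243, giving a regular 16-gon of that circumradius (perimeter = 2·16·1.243·sin(180°/16) = 7.76 mm); Taking the first minus the rest: starting from the r=12 sphere, the cone at (9.5, 14.5) misses the remaining region (no effect) — boundary = 38.44 mm; (rotated 70° about Z; rotation is an isometry so areas/perimeters/island counts are preserved). Overall, the cross-section is a single solid region. Total boundary length (outer) = 38.44 mm.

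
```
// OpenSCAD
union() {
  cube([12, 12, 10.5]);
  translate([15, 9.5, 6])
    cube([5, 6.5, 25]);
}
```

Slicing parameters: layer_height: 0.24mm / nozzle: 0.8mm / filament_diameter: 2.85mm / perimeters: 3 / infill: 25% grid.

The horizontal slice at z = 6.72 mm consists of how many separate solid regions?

At z = 6.72 mm: the cube is present — its section is the full 12×12 rectangle; the 5×6.5 cube at (15, 9.5) contributes its full rectangle; Combining (union): the 2 present regions are separate (no shared area or edge), so areas and boundary lengths simply add and each stays a separate island — 2 connected regions. The result has 2 disconnected regions.

2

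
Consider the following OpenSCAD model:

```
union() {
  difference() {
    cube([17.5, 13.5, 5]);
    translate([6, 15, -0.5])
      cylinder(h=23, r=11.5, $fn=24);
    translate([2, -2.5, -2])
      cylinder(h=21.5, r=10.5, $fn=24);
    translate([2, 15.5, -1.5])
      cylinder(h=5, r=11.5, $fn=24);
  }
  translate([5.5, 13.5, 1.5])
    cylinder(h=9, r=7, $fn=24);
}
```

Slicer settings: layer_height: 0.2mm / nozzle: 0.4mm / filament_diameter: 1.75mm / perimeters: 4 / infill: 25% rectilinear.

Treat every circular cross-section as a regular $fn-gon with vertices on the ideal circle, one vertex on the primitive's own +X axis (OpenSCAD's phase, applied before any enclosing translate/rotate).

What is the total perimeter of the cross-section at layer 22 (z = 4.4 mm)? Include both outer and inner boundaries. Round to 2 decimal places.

At z = 4.4 mm: the cube is present — its section is the full 17.5×13.5 rectangle (perimeter 62.00 mm); the r=11.5 cylinder at (6, 15) gives a regular 24-gon of circumradius 11.5 (constant along its height) (perimeter = 2·24·11.500·sin(180°/24) = 72.05 mm); the r=10.5 cylinder at (2, -2.5) gives a regular 24-gon of circumradius 10.5 (constant along its height) (perimeter = 2·24·10.500·sin(180°/24) = 65.79 mm); the cylinder at (2, 15.5) is absent (z outside [-1.5, 3.5]); Taking the first minus the rest: starting from the 17.5×13.5 cube, the r=11.5 cylinder at (6, 15) partially overlaps it — only the 141.91 mm² overlap (of its 410.75 mm²) is removed, clipping the outline; the r=10.5 cylinder at (2, -2.5) partially overlaps it — only the 45.21 mm² overlap (of its 342.42 mm²) is removed, clipping the outline — boundary = 36.40 mm; the r=7 cylinder at (5.5, 13.5) contributes a regular 24-gon of circumradius 7 (perimeter = 2·24·7.000·sin(180°/24) = 43.86 mm); Combining (union): the 2 present regions are separate (no shared area or edge), so areas and boundary lengths simply add and each stays a separate island — boundary = 80.25 mm. Overall, the cross-section has 2 separate islands. Total boundary length (outer) = 80.25 mm.

80.25 mm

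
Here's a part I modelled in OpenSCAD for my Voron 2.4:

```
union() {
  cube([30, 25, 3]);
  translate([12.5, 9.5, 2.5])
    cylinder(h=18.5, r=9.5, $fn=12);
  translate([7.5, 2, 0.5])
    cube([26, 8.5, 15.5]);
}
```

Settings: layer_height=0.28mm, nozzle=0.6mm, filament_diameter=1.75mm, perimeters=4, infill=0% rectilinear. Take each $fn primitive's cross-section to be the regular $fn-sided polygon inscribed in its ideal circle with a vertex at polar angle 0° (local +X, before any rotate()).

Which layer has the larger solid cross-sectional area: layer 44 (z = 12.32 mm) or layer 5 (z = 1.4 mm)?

Layer 44 (z = 12.32): the cube is not intersected at this z (z outside [0, 3]); the r=9.5 cylinder at (12.5, 9.5) contributes a regular 12-gon of circumradius 9.5 (area = (12/2)·9.500²·sin(360°/12) = 270.75 mm²); the cube at (7.5, 2) is present — its section is the full 26×8.5 rectangle (area 221.00 mm²); Combining (union): the regions partially overlap — summed areas 491.75 mm² minus the doubly-counted overlap 112.81 mm² gives 378.94 mm² — area = 378.94 mm². So its area = 378.94 mm². Layer 5 (z = 1.4): the cube (footprint 30×25) is included at this height (area 750.00 mm²); the cylinder at (12.5, 9.5) is not intersected at this z (z outside [2.5, 21]); the cube at (7.5, 2) (footprint 26×8.5) is included at this height (area 221.00 mm²); Merging all regions: the regions partially overlap — summed areas 971.00 mm² minus the doubly-counted overlap 191.25 mm² gives 779.75 mm² — area = 779.75 mm². So its area = 779.75 mm². Layer 5 is larger (779.75 vs 378.94 mm²).

layer 5 (z = 1.4 mm)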